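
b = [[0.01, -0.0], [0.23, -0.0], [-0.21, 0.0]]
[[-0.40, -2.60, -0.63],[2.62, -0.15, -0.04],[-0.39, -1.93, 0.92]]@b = [[-0.47, 0.00],[0.0, 0.0],[-0.64, 0.00]]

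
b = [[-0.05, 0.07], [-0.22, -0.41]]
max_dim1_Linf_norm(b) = 0.41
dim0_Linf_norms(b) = [0.22, 0.41]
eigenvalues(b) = [-0.1, -0.36]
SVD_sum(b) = [[0.02, 0.03], [-0.21, -0.41]] + [[-0.07,0.04], [-0.01,0.00]]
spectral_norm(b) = 0.47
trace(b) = -0.46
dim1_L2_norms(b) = [0.09, 0.47]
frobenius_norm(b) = 0.47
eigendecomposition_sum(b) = [[-0.12, -0.03], [0.08, 0.02]] + [[0.07, 0.10],[-0.30, -0.43]]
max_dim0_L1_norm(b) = 0.48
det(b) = 0.04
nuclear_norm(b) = 0.54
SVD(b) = [[0.08, -1.00], [-1.00, -0.08]] @ diag([0.46689152248645044, 0.07689152248645045]) @ [[0.46, 0.89], [0.89, -0.46]]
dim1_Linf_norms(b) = [0.07, 0.41]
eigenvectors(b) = [[0.82, -0.22],  [-0.58, 0.98]]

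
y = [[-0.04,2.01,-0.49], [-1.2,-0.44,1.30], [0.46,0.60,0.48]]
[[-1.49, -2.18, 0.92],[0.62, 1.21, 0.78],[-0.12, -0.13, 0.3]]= y@ [[0.15,0.12,-0.44], [-0.64,-0.90,0.54], [0.4,0.74,0.38]]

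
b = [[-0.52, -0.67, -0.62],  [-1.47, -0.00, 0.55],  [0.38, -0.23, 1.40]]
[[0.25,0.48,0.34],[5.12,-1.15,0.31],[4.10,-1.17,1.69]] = b@[[-2.26, 0.42, 0.14], [-1.64, -0.14, -1.47], [3.27, -0.97, 0.93]]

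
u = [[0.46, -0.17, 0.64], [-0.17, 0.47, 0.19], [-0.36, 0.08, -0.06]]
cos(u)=[[0.99, 0.05, -0.11],[0.11, 0.87, 0.01],[0.08, -0.05, 1.11]]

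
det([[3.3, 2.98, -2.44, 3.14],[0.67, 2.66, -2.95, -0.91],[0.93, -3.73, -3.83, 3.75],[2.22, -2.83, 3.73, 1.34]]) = 255.828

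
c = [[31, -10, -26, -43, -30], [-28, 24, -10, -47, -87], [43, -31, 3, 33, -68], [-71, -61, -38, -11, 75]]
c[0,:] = [31, -10, -26, -43, -30]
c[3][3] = -11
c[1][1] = 24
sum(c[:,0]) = -25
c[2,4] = -68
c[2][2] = 3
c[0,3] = -43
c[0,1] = -10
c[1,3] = -47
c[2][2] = 3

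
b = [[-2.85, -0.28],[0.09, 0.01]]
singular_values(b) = [2.87, 0.0]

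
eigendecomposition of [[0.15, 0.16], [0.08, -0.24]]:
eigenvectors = [[0.98, -0.36],[0.19, 0.93]]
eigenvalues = [0.18, -0.27]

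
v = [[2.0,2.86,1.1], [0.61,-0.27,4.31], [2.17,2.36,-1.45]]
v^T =[[2.0, 0.61, 2.17],[2.86, -0.27, 2.36],[1.10, 4.31, -1.45]]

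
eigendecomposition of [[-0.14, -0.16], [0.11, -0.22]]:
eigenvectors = [[(0.77+0j), 0.77-0.00j],  [0.19-0.61j, (0.19+0.61j)]]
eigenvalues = [(-0.18+0.13j), (-0.18-0.13j)]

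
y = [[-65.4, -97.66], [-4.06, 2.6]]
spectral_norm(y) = 117.54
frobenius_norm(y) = 117.63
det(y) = -566.54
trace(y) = -62.80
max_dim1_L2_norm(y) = 117.54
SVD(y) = [[-1.00, -0.0], [-0.0, 1.0]] @ diag([117.53571955055199, 4.820148310372422]) @ [[0.56, 0.83], [-0.83, 0.56]]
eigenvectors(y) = [[-1.0,  0.80], [-0.06,  -0.60]]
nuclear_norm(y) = 122.36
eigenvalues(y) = [-70.8, 8.0]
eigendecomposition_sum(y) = [[-65.95, -87.74], [-3.65, -4.85]] + [[0.55, -9.92],[-0.41, 7.45]]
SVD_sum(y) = [[-65.40,-97.66], [-0.06,-0.08]] + [[0.00,-0.00],[-4.00,2.68]]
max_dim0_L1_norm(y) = 100.26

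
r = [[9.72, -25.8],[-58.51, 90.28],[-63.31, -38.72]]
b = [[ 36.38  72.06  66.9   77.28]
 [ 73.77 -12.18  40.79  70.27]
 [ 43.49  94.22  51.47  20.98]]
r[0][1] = -25.8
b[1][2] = 40.79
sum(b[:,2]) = 159.16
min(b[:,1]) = -12.18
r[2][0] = -63.31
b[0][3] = 77.28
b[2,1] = 94.22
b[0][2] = 66.9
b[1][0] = 73.77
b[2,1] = 94.22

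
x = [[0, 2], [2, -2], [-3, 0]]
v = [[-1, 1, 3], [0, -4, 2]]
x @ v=[[0, -8, 4], [-2, 10, 2], [3, -3, -9]]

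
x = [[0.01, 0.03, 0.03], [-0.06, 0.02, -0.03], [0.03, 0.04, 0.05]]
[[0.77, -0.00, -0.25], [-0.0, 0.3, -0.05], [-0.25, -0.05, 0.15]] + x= [[0.78, 0.03, -0.22],[-0.06, 0.32, -0.08],[-0.22, -0.01, 0.2]]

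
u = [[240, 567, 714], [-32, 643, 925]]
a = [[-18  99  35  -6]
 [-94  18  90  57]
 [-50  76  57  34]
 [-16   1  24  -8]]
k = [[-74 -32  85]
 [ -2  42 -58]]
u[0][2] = 714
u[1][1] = 643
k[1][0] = -2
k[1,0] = -2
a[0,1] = 99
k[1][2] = -58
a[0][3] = -6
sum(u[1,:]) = 1536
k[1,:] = [-2, 42, -58]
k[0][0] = -74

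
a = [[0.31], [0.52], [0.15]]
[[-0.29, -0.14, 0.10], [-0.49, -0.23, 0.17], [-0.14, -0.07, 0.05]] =a @ [[-0.95, -0.44, 0.32]]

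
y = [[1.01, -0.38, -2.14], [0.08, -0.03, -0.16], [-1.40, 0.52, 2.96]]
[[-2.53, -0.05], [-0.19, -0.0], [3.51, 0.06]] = y@[[0.25, 0.01],[-0.72, -0.02],[1.43, 0.03]]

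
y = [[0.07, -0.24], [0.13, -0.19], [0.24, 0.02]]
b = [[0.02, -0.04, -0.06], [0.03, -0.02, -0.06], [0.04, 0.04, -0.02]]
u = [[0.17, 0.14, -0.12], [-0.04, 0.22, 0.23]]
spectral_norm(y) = 0.35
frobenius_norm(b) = 0.12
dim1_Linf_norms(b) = [0.06, 0.06, 0.04]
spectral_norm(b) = 0.10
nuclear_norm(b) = 0.16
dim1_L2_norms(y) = [0.25, 0.23, 0.24]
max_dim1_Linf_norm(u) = 0.23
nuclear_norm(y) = 0.57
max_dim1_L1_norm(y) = 0.32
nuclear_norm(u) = 0.57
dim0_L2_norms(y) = [0.28, 0.31]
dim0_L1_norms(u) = [0.21, 0.36, 0.35]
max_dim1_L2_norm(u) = 0.32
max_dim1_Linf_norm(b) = 0.06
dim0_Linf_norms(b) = [0.04, 0.04, 0.06]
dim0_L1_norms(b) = [0.09, 0.1, 0.14]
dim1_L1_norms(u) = [0.43, 0.49]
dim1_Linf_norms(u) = [0.17, 0.23]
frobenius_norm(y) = 0.42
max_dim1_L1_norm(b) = 0.12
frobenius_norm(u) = 0.41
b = y @ u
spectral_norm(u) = 0.32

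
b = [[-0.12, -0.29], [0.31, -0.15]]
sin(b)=[[-0.13,-0.29], [0.31,-0.16]]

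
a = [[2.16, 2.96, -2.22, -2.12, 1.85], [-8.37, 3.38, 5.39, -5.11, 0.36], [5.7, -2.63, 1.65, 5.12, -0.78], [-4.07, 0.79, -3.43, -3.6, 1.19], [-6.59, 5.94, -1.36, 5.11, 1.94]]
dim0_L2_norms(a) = [12.93, 7.94, 7.09, 9.79, 3.06]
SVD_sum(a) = [[-0.17, 0.09, 0.02, -0.07, 0.03],[-8.77, 4.46, 0.87, -3.53, 1.28],[6.23, -3.17, -0.62, 2.51, -0.91],[-3.96, 2.02, 0.39, -1.60, 0.58],[-5.31, 2.7, 0.52, -2.14, 0.78]] + [[0.05, -0.13, 0.07, -0.29, -0.04], [0.48, -1.13, 0.67, -2.61, -0.4], [-0.34, 0.79, -0.47, 1.81, 0.28], [0.2, -0.47, 0.28, -1.10, -0.17], [-1.35, 3.15, -1.88, 7.28, 1.12]] + [[0.63, 0.68, -3.50, -1.23, 0.94],[-0.62, -0.67, 3.44, 1.21, -0.93],[-0.45, -0.48, 2.48, 0.87, -0.67],[0.63, 0.68, -3.5, -1.23, 0.94],[0.01, 0.01, -0.05, -0.02, 0.01]] + [[1.65, 2.34, 1.17, -0.54, 0.86],[0.54, 0.77, 0.39, -0.18, 0.28],[0.27, 0.39, 0.19, -0.09, 0.14],[-0.92, -1.31, -0.66, 0.3, -0.48],[0.05, 0.08, 0.04, -0.02, 0.03]] + [[-0.0, -0.03, 0.01, 0.0, 0.07],[-0.01, -0.05, 0.02, 0.01, 0.12],[-0.02, -0.15, 0.06, 0.02, 0.38],[-0.02, -0.12, 0.05, 0.02, 0.32],[-0.0, -0.00, 0.0, 0.0, 0.00]]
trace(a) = 5.53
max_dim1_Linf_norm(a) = 8.37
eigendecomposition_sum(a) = [[(0.73+2.54j), (0.92-1.55j), -2.04-0.89j, (-1.04+0.87j), 0.75-0.23j], [-4.37-1.06j, (1.51+2.68j), (3.04-2.27j), -0.40-2.27j, -0.29+1.30j], [(2.69-1.24j), -1.87-0.77j, (-0.64+2.41j), 1.13+1.01j, -0.38-0.79j], [-1.16+1.42j, 1.25-0.08j, -0.30-1.52j, -0.91-0.25j, 0.43+0.33j], [-1.94+5.04j, (3.42-1.38j), -2.22-3.97j, -2.77+0.13j, 1.51+0.54j]] + [[0.73-2.54j,(0.92+1.55j),-2.04+0.89j,(-1.04-0.87j),0.75+0.23j], [(-4.37+1.06j),(1.51-2.68j),3.04+2.27j,(-0.4+2.27j),-0.29-1.30j], [2.69+1.24j,-1.87+0.77j,-0.64-2.41j,1.13-1.01j,-0.38+0.79j], [-1.16-1.42j,(1.25+0.08j),-0.30+1.52j,(-0.91+0.25j),0.43-0.33j], [(-1.94-5.04j),3.42+1.38j,-2.22+3.97j,-2.77-0.13j,1.51-0.54j]] + [[(-0.06+0j),(-0.05-0j),-0.15-0.00j,(-0.3-0j),(0.07-0j)], [(-0.77+0j),(-0.66-0j),-1.82-0.00j,(-3.63-0j),0.83-0.00j], [(0.35-0j),0.30+0.00j,(0.83+0j),1.65+0.00j,-0.38+0.00j], [(-0.49+0j),(-0.41-0j),(-1.15-0j),-2.29-0.00j,(0.52-0j)], [1.30-0.00j,(1.1+0j),3.06+0.00j,(6.09+0j),-1.39+0.00j]] + [[0.38+0.36j,0.58-0.01j,(1-0.49j),(0.13-0.68j),(0.14-0.11j)], [0.57+0.07j,(0.51-0.4j),(0.57-1.11j),(-0.34-0.69j),(0.05-0.2j)], [-0.01+0.53j,(0.41+0.43j),(1.05+0.43j),(0.6-0.36j),(0.18+0.03j)], [(-0.63-0.18j),-0.65+0.36j,(-0.84+1.14j),(0.25+0.84j),(-0.1+0.21j)], [(-2+0.75j),(-1+2.18j),0.02+4.60j,(2.28+1.7j),(0.16+0.73j)]] + [[(0.38-0.36j), (0.58+0.01j), 1.00+0.49j, (0.13+0.68j), 0.14+0.11j], [0.57-0.07j, (0.51+0.4j), 0.57+1.11j, -0.34+0.69j, 0.05+0.20j], [(-0.01-0.53j), (0.41-0.43j), (1.05-0.43j), 0.60+0.36j, (0.18-0.03j)], [(-0.63+0.18j), -0.65-0.36j, -0.84-1.14j, (0.25-0.84j), (-0.1-0.21j)], [(-2-0.75j), -1.00-2.18j, (0.02-4.6j), (2.28-1.7j), (0.16-0.73j)]]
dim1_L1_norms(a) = [11.31, 22.61, 15.88, 13.08, 20.94]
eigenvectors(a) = [[-0.25+0.19j,(-0.25-0.19j),-0.04+0.00j,-0.09-0.19j,-0.09+0.19j], [-0.07-0.54j,(-0.07+0.54j),-0.48+0.00j,(-0.21-0.11j),(-0.21+0.11j)], [(0.26+0.25j),(0.26-0.25j),(0.22+0j),(0.08-0.2j),0.08+0.20j], [-0.21-0.07j,-0.21+0.07j,(-0.3+0j),0.22+0.16j,0.22-0.16j], [(-0.65+0j),-0.65-0.00j,(0.8+0j),0.88+0.00j,0.88-0.00j]]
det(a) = -2250.49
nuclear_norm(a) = 36.23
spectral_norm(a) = 15.22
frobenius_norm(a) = 19.64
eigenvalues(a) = [(2.2+7.92j), (2.2-7.92j), (-3.57+0j), (2.35+1.95j), (2.35-1.95j)]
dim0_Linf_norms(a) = [8.37, 5.94, 5.39, 5.12, 1.94]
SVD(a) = [[0.01, -0.04, -0.54, 0.83, -0.14], [0.69, -0.33, 0.53, 0.27, -0.24], [-0.49, 0.23, 0.38, 0.14, -0.74], [0.31, -0.14, -0.54, -0.46, -0.62], [0.42, 0.91, -0.01, 0.03, -0.0]] @ diag([15.22447043412745, 9.193169732507965, 7.33212856830205, 3.923701949668387, 0.5589131754897065]) @ [[-0.83, 0.42, 0.08, -0.33, 0.12], [-0.16, 0.38, -0.23, 0.87, 0.13], [-0.16, -0.17, 0.89, 0.31, -0.24], [0.51, 0.72, 0.36, -0.17, 0.26], [0.05, 0.36, -0.15, -0.04, -0.92]]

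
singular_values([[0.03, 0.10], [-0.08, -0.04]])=[0.13, 0.05]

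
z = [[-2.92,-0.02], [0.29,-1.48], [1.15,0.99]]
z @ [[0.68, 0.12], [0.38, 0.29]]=[[-1.99, -0.36],[-0.37, -0.39],[1.16, 0.43]]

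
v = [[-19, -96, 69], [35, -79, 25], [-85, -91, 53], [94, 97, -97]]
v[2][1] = -91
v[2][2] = 53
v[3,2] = -97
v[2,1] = -91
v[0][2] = 69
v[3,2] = -97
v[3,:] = [94, 97, -97]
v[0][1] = -96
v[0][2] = 69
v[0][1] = -96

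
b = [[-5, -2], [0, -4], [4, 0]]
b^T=[[-5, 0, 4], [-2, -4, 0]]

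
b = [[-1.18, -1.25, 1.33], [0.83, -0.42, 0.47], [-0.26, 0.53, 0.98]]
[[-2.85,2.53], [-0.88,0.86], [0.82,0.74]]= b @ [[0.07, -0.01], [1.98, -0.77], [-0.22, 1.17]]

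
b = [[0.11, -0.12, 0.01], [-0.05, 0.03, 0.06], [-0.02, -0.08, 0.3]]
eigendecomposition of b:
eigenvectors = [[-0.7, -0.91, -0.12],[-0.67, 0.39, 0.25],[-0.23, 0.09, 0.96]]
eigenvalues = [-0.0, 0.16, 0.28]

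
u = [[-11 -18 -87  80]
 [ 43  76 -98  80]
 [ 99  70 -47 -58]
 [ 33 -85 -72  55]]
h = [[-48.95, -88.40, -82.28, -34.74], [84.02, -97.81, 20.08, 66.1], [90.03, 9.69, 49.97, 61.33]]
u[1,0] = 43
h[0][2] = -82.28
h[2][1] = 9.69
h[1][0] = 84.02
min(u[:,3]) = -58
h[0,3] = -34.74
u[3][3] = 55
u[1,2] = -98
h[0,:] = [-48.95, -88.4, -82.28, -34.74]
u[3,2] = -72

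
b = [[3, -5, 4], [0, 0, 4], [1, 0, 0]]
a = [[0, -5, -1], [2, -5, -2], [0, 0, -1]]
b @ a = [[-10, 10, 3], [0, 0, -4], [0, -5, -1]]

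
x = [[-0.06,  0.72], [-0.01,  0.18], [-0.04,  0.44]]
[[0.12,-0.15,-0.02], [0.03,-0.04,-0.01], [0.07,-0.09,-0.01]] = x@[[0.12, 0.29, -0.23], [0.17, -0.18, -0.05]]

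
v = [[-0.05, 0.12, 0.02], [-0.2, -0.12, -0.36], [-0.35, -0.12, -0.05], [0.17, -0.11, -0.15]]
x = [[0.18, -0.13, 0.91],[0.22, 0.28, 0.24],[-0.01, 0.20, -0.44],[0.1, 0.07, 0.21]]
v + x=[[0.13, -0.01, 0.93], [0.02, 0.16, -0.12], [-0.36, 0.08, -0.49], [0.27, -0.04, 0.06]]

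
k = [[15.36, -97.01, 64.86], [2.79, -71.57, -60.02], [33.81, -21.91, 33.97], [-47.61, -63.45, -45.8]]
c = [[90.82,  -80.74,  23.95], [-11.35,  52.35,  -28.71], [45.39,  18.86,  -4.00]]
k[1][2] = -60.02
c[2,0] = 45.39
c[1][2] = -28.71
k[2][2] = 33.97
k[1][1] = -71.57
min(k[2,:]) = -21.91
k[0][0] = 15.36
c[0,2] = 23.95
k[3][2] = -45.8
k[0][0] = 15.36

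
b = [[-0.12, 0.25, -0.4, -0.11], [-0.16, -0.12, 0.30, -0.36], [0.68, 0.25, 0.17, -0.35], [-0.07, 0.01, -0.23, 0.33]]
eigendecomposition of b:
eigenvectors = [[-0.65+0.00j, -0.65-0.00j, 0.08+0.00j, -0.27+0.00j], [0.22-0.39j, 0.22+0.39j, (-0.56+0j), 0.78+0.00j], [(0.11+0.57j), 0.11-0.57j, -0.64+0.00j, 0.50+0.00j], [-0.16+0.11j, (-0.16-0.11j), 0.53+0.00j, 0.27+0.00j]]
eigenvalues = [(-0.17+0.52j), (-0.17-0.52j), (0.59+0j), 0j]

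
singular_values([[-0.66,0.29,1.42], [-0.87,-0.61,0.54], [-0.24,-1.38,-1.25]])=[2.27, 1.52, 0.04]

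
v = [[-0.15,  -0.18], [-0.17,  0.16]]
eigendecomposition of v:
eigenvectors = [[-0.92, 0.42],[-0.4, -0.91]]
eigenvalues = [-0.23, 0.24]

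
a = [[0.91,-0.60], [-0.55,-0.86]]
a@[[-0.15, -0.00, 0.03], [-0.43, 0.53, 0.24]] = [[0.12,-0.32,-0.12], [0.45,-0.46,-0.22]]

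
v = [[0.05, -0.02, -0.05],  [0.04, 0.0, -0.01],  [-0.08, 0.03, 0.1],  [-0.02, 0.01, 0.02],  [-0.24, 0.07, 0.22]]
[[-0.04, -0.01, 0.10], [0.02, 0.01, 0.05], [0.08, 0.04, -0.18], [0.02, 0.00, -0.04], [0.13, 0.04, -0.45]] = v @ [[0.67, 0.59, 0.96],  [1.59, -0.32, 0.38],  [0.83, 0.94, -1.1]]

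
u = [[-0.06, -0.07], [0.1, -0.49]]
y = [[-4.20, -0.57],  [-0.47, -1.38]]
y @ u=[[0.20,0.57], [-0.11,0.71]]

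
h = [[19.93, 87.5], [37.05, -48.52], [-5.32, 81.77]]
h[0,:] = [19.93, 87.5]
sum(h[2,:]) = 76.44999999999999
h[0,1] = 87.5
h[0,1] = 87.5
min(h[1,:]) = -48.52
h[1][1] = -48.52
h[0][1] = 87.5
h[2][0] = -5.32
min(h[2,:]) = -5.32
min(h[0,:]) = 19.93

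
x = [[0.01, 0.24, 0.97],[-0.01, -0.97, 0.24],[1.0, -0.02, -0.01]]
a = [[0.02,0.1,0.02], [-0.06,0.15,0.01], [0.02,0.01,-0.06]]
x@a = [[0.01, 0.05, -0.06], [0.06, -0.14, -0.02], [0.02, 0.1, 0.02]]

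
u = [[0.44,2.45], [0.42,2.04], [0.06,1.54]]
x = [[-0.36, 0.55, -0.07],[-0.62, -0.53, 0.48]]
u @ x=[[-1.68, -1.06, 1.15], [-1.42, -0.85, 0.95], [-0.98, -0.78, 0.74]]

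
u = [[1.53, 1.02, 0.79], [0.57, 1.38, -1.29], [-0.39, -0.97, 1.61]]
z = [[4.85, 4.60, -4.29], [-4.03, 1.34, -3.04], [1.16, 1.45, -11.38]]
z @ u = [[11.72, 15.46, -9.01], [-4.22, 0.69, -9.81], [7.04, 14.22, -19.28]]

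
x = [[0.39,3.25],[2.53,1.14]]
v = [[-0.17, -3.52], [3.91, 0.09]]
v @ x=[[-8.97,-4.57], [1.75,12.81]]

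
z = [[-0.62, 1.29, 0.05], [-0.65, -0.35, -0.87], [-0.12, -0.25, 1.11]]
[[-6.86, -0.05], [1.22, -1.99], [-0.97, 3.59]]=z @ [[2.39, -0.74], [-4.11, -0.51], [-1.54, 3.04]]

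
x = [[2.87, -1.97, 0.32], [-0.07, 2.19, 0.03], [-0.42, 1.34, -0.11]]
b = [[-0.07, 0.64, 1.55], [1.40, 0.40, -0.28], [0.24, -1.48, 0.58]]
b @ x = [[-0.9, 3.62, -0.17], [4.11, -2.26, 0.49], [0.55, -2.94, -0.03]]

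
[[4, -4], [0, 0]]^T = [[4, 0], [-4, 0]]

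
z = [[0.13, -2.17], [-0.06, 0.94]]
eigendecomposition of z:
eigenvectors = [[-1.00, 0.92], [-0.06, -0.40]]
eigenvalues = [-0.01, 1.08]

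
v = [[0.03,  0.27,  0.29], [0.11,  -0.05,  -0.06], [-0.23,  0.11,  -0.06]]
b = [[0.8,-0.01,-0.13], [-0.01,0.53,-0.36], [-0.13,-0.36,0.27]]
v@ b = [[-0.02, 0.04, -0.02], [0.10, -0.01, -0.01], [-0.18, 0.08, -0.03]]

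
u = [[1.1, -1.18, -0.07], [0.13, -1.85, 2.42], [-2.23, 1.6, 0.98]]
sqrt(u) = [[(0.47+0j), (-0.25+0.45j), (-0.36-0.23j)],[-0.59-0.51j, (0.31+1.48j), (0.45-0.98j)],[-1.14+0.35j, (0.6-0.42j), (0.87+0.36j)]]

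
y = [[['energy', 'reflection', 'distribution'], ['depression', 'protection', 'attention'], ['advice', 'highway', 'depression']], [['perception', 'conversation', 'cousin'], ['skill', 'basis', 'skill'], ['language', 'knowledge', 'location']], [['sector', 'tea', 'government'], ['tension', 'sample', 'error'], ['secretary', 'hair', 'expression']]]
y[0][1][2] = 'attention'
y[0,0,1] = 'reflection'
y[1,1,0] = 'skill'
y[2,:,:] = [['sector', 'tea', 'government'], ['tension', 'sample', 'error'], ['secretary', 'hair', 'expression']]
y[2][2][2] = 'expression'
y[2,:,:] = [['sector', 'tea', 'government'], ['tension', 'sample', 'error'], ['secretary', 'hair', 'expression']]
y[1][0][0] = 'perception'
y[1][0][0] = 'perception'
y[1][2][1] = 'knowledge'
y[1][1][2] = 'skill'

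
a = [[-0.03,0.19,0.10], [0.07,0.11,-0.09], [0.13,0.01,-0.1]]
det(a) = -0.00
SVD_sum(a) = [[-0.07, 0.16, 0.12], [-0.0, 0.01, 0.01], [0.03, -0.07, -0.05]] + [[0.03, 0.03, -0.02],[0.09, 0.1, -0.08],[0.08, 0.08, -0.07]] + [[0.01, -0.00, 0.01],[-0.02, 0.0, -0.02],[0.02, -0.00, 0.02]]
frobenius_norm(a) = 0.31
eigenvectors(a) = [[0.66, -0.78, -0.77], [-0.32, -0.04, -0.47], [-0.67, -0.63, -0.43]]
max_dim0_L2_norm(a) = 0.22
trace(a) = -0.02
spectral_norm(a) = 0.23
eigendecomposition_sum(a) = [[-0.09, 0.05, 0.11], [0.04, -0.02, -0.05], [0.09, -0.05, -0.11]] + [[0.02, -0.09, 0.06], [0.0, -0.0, 0.00], [0.02, -0.07, 0.05]] + [[0.04, 0.23, -0.07], [0.03, 0.14, -0.04], [0.02, 0.13, -0.04]]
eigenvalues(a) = [-0.22, 0.06, 0.14]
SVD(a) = [[0.92, 0.22, 0.32],[0.06, 0.73, -0.68],[-0.39, 0.64, 0.66]] @ diag([0.22948309283732385, 0.2117232889603869, 0.04013426234045783]) @ [[-0.32, 0.77, 0.55], [0.6, 0.61, -0.51], [0.73, -0.17, 0.66]]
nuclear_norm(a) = 0.48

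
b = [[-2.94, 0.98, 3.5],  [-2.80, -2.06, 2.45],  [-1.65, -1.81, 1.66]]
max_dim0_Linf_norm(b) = 3.5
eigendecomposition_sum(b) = [[(-1.48+0.91j), (0.58+1.56j), 1.63-0.65j],  [-1.40-0.84j, (-1.05+1.16j), (1.25+1.07j)],  [(-0.84-0.71j), (-0.82+0.66j), (0.71+0.85j)]] + [[(-1.48-0.91j), 0.58-1.56j, (1.63+0.65j)], [-1.40+0.84j, (-1.05-1.16j), 1.25-1.07j], [-0.84+0.71j, -0.82-0.66j, (0.71-0.85j)]] + [[(0.03-0j), -0.17-0.00j, (0.24+0j)], [-0.00+0.00j, 0.03+0.00j, (-0.04-0j)], [0.03-0.00j, -0.17-0.00j, 0.23+0.00j]]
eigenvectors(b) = [[-0.66+0.00j, (-0.66-0j), 0.71+0.00j], [-0.29-0.55j, -0.29+0.55j, (-0.13+0j)], [-0.13-0.40j, (-0.13+0.4j), (0.69+0j)]]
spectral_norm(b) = 6.46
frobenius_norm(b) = 6.98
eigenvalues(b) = [(-1.82+2.91j), (-1.82-2.91j), (0.29+0j)]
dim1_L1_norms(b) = [7.42, 7.31, 5.12]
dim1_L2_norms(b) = [4.67, 4.25, 2.96]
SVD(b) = [[-0.66,-0.75,-0.1], [-0.63,0.47,0.62], [-0.41,0.47,-0.78]] @ diag([6.455032492719134, 2.643092862103143, 0.20227614846937922]) @ [[0.68, 0.22, -0.70], [0.04, -0.96, -0.26], [-0.73, 0.15, -0.66]]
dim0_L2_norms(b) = [4.38, 2.91, 4.58]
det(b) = 3.45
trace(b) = -3.34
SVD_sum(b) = [[-2.87, -0.92, 2.97], [-2.76, -0.89, 2.85], [-1.82, -0.58, 1.88]] + [[-0.08, 1.91, 0.51], [0.05, -1.19, -0.32], [0.05, -1.20, -0.32]] + [[0.02, -0.00, 0.01], [-0.09, 0.02, -0.08], [0.12, -0.02, 0.1]]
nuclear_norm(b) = 9.30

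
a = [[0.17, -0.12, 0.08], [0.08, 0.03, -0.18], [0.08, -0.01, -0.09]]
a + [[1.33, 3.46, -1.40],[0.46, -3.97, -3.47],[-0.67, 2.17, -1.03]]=[[1.50,3.34,-1.32], [0.54,-3.94,-3.65], [-0.59,2.16,-1.12]]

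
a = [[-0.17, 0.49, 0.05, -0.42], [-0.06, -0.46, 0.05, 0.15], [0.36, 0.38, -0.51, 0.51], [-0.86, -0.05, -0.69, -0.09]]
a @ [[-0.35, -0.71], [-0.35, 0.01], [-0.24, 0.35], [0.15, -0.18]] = [[-0.19,0.22], [0.19,0.03], [-0.06,-0.52], [0.47,0.38]]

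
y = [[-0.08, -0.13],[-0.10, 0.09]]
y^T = [[-0.08, -0.10], [-0.13, 0.09]]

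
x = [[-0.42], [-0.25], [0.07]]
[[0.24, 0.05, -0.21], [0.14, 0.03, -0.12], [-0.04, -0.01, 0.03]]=x @[[-0.56, -0.11, 0.49]]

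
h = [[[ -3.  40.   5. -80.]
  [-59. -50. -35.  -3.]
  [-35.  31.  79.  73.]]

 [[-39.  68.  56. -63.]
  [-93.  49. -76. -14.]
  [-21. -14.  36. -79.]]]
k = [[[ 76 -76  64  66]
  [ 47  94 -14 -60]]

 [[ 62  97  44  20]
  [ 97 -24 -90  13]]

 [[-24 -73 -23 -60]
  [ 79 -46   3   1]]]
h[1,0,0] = -39.0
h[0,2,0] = -35.0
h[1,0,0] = -39.0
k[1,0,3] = 20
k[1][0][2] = 44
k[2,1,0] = 79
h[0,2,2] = 79.0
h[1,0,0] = -39.0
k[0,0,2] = 64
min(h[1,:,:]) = -93.0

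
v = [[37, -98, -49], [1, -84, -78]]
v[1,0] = 1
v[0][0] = 37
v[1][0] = 1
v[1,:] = [1, -84, -78]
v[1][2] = -78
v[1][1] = -84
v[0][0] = 37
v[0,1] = -98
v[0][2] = -49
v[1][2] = -78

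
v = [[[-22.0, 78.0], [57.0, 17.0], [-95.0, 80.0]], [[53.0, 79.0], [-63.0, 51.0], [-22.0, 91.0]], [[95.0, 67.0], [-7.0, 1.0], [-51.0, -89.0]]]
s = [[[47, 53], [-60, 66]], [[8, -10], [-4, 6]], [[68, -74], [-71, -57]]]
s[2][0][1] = -74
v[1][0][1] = 79.0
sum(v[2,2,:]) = -140.0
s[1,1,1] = 6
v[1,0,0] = 53.0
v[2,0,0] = 95.0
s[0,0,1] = 53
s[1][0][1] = -10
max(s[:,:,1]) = 66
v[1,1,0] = -63.0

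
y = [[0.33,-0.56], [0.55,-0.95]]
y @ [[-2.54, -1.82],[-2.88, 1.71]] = [[0.77, -1.56], [1.34, -2.63]]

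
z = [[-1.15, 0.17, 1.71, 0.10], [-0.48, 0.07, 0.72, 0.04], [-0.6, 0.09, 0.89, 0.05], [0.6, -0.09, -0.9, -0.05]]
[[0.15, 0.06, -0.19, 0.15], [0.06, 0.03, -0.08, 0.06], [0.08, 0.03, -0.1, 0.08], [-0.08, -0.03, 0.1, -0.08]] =z @ [[0.00, 0.01, 0.09, -0.05], [0.11, 0.07, 0.04, 0.01], [0.08, 0.03, -0.05, 0.06], [-0.01, 0.09, -0.09, -0.1]]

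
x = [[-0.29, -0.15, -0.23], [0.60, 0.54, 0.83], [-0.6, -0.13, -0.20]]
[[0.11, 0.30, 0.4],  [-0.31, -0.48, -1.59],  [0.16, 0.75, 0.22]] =x@[[-0.2, -1.39, 0.36], [-0.7, 0.2, -0.4], [0.23, 0.30, -1.92]]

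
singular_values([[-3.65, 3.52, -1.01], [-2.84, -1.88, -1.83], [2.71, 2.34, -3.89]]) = [5.46, 5.37, 3.31]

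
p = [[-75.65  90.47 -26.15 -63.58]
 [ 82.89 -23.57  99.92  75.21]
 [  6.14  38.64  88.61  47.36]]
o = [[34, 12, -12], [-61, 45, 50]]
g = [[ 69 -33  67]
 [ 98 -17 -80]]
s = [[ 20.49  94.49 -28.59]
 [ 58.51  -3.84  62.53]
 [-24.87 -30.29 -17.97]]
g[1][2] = -80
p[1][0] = 82.89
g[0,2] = 67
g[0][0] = 69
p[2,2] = 88.61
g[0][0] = 69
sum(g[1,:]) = 1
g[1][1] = -17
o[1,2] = 50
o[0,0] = 34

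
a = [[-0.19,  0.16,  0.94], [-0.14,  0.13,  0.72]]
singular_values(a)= [1.22, 0.01]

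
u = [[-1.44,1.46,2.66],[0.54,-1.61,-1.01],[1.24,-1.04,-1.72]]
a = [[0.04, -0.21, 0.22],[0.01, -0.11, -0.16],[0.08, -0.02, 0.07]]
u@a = [[0.17, 0.09, -0.36], [-0.08, 0.08, 0.31], [-0.10, -0.11, 0.32]]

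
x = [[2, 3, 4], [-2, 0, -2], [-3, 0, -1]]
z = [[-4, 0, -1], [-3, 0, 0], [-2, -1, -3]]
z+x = [[-2, 3, 3], [-5, 0, -2], [-5, -1, -4]]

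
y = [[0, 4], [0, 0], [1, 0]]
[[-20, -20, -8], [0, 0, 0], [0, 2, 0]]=y @ [[0, 2, 0], [-5, -5, -2]]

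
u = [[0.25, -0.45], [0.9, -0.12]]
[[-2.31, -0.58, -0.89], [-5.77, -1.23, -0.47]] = u@[[-6.18,-1.29,-0.28], [1.71,0.58,1.82]]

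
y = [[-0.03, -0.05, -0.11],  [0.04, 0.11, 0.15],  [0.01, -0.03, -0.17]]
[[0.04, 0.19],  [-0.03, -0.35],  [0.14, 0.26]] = y @ [[0.96, 1.49],[0.55, -2.33],[-0.84, -1.03]]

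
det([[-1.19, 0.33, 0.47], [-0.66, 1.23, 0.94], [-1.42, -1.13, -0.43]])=0.003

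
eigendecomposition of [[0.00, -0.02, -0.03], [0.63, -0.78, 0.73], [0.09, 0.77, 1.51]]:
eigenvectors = [[0.86, -0.01, -0.02], [0.44, -0.96, 0.27], [-0.27, 0.29, 0.96]]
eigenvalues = [-0.0, -1.0, 1.73]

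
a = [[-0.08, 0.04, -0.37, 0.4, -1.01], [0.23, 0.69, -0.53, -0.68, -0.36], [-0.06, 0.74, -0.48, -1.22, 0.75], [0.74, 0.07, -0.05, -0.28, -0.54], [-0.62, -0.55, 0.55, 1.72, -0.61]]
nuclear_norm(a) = 5.35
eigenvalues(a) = [(-1.25+0j), (-0.16+0j), (0.11+0j), (0.27+0.2j), (0.27-0.2j)]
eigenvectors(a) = [[(0.43+0j), (-0.36+0j), 0.49+0.00j, (-0.53-0.08j), -0.53+0.08j], [(-0.05+0j), -0.08+0.00j, (0.13+0j), -0.30+0.11j, -0.30-0.11j], [(-0.54+0j), (0.64+0j), -0.58+0.00j, (0.46+0.1j), (0.46-0.1j)], [0.04+0.00j, (-0.48+0j), (0.54+0j), -0.57+0.00j, -0.57-0.00j], [(0.72+0j), (-0.46+0j), (0.34+0j), -0.23+0.10j, -0.23-0.10j]]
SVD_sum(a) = [[-0.11, -0.20, 0.15, 0.44, -0.18], [0.18, 0.32, -0.24, -0.70, 0.28], [0.32, 0.59, -0.44, -1.30, 0.52], [0.05, 0.09, -0.07, -0.19, 0.08], [-0.41, -0.76, 0.56, 1.65, -0.67]] + [[0.32, 0.19, -0.31, -0.05, -0.81], [0.25, 0.15, -0.24, -0.04, -0.63], [-0.1, -0.06, 0.09, 0.02, 0.25], [0.26, 0.16, -0.25, -0.04, -0.65], [-0.03, -0.02, 0.02, 0.0, 0.07]] + [[-0.27,0.15,-0.14,0.04,-0.02], [-0.22,0.13,-0.12,0.04,-0.02], [-0.30,0.17,-0.16,0.05,-0.02], [0.41,-0.23,0.22,-0.07,0.03], [-0.21,0.12,-0.11,0.03,-0.02]] + [[-0.03, -0.10, -0.07, -0.03, -0.01], [0.02, 0.09, 0.06, 0.03, 0.01], [0.01, 0.04, 0.03, 0.01, 0.00], [0.02, 0.06, 0.04, 0.02, 0.00], [0.03, 0.10, 0.07, 0.03, 0.01]] + [[0.0, 0.00, -0.00, 0.0, 0.00], [-0.00, -0.00, 0.0, -0.00, -0.0], [0.00, 0.0, -0.0, 0.0, 0.0], [0.0, 0.00, -0.0, 0.00, 0.0], [0.00, 0.0, -0.00, 0.00, 0.00]]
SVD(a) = [[-0.19,0.65,0.41,0.55,-0.26], [0.31,0.51,0.34,-0.5,0.53], [0.57,-0.2,0.45,-0.20,-0.62], [0.08,0.53,-0.64,-0.33,-0.45], [-0.73,-0.05,0.32,-0.55,-0.24]] @ diag([2.8200897012477957, 1.449961261265584, 0.8312483577490746, 0.24088024005589653, 0.003048841635706673]) @ [[0.2,0.37,-0.27,-0.80,0.32], [0.34,0.20,-0.32,-0.06,-0.86], [-0.78,0.44,-0.42,0.12,-0.06], [-0.19,-0.78,-0.54,-0.24,-0.04], [-0.44,-0.12,0.6,-0.53,-0.40]]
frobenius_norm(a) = 3.29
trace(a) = -0.76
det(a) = 0.00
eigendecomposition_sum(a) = [[(-0.76+0j),(-0.1-0j),-0.08+0.00j,0.88-0.00j,(-0.42+0j)], [0.09-0.00j,(0.01+0j),(0.01-0j),(-0.1+0j),(0.05-0j)], [(0.95-0j),0.13+0.00j,0.10-0.00j,-1.11+0.00j,(0.53-0j)], [-0.08+0.00j,-0.01-0.00j,(-0.01+0j),0.09-0.00j,-0.04+0.00j], [-1.26+0.00j,(-0.17-0j),(-0.13+0j),(1.46-0j),-0.70+0.00j]] + [[(0.35-0j), -0.44-0.00j, 0.60+0.00j, (0.31+0j), 0.19+0.00j], [0.08-0.00j, -0.10-0.00j, (0.13+0j), 0.07+0.00j, 0.04+0.00j], [(-0.62+0j), 0.78+0.00j, -1.06-0.00j, -0.54-0.00j, (-0.34-0j)], [0.47-0.00j, (-0.59-0j), 0.80+0.00j, 0.41+0.00j, (0.25+0j)], [0.44-0.00j, -0.56-0.00j, 0.75+0.00j, 0.39+0.00j, 0.24+0.00j]] + [[0.31+0.00j, -0.88-0.00j, 0.87+0.00j, 0.73+0.00j, 0.37+0.00j], [0.08+0.00j, -0.23-0.00j, (0.23+0j), (0.19+0j), (0.1+0j)], [(-0.37+0j), 1.05+0.00j, -1.04-0.00j, -0.87-0.00j, -0.44-0.00j], [(0.35+0j), -0.99-0.00j, (0.98+0j), 0.82+0.00j, 0.41+0.00j], [(0.22+0j), -0.62-0.00j, 0.61+0.00j, 0.51+0.00j, (0.26+0j)]] + [[0.01-0.05j, (0.73+0.41j), (-0.88+0.05j), (-0.76-0.06j), -0.57+0.10j],[(-0.01-0.03j), (0.5+0.01j), (-0.45+0.28j), (-0.42+0.18j), (-0.27+0.22j)],[-0.01+0.04j, -0.61-0.39j, 0.76+0.00j, 0.65+0.09j, 0.50-0.06j],[0.00-0.06j, 0.83+0.31j, -0.91+0.19j, (-0.8+0.06j), -0.58+0.19j],[(-0.01-0.02j), 0.40-0.02j, -0.34+0.24j, (-0.32+0.17j), -0.21+0.18j]] + [[(0.01+0.05j),(0.73-0.41j),(-0.88-0.05j),-0.76+0.06j,(-0.57-0.1j)], [(-0.01+0.03j),0.50-0.01j,(-0.45-0.28j),-0.42-0.18j,(-0.27-0.22j)], [-0.01-0.04j,-0.61+0.39j,(0.76-0j),0.65-0.09j,(0.5+0.06j)], [0.06j,(0.83-0.31j),(-0.91-0.19j),-0.80-0.06j,-0.58-0.19j], [-0.01+0.02j,(0.4+0.02j),-0.34-0.24j,-0.32-0.17j,-0.21-0.18j]]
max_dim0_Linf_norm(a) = 1.72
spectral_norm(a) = 2.82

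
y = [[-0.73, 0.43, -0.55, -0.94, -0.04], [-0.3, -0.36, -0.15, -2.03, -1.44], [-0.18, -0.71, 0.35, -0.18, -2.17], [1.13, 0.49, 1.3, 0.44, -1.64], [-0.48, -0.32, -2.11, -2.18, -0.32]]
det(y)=7.259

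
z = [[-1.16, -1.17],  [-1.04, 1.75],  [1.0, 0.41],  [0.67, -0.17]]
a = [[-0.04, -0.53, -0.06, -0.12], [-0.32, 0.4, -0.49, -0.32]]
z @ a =[[0.42, 0.15, 0.64, 0.51], [-0.52, 1.25, -0.8, -0.44], [-0.17, -0.37, -0.26, -0.25], [0.03, -0.42, 0.04, -0.03]]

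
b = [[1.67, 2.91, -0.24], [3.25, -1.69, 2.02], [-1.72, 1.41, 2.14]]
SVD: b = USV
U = [[0.03, 0.98, -0.2], [-0.93, 0.10, 0.35], [0.36, 0.17, 0.92]]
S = [4.35, 3.38, 2.82]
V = [[-0.83, 0.5, -0.25],[0.49, 0.86, 0.1],[-0.27, 0.04, 0.96]]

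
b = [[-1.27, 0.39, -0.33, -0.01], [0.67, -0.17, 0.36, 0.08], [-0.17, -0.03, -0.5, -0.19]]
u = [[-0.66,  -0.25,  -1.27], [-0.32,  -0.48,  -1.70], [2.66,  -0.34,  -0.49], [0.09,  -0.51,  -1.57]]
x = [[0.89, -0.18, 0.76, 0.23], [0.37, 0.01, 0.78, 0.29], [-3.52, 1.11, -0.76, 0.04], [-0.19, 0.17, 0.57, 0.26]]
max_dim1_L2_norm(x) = 3.77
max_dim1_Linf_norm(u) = 2.66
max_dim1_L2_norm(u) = 2.73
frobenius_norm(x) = 4.12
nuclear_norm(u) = 5.65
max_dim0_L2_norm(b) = 1.45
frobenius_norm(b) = 1.67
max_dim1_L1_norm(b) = 2.0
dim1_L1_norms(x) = [2.06, 1.45, 5.43, 1.19]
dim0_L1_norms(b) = [2.11, 0.59, 1.19, 0.28]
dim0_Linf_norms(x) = [3.52, 1.11, 0.78, 0.29]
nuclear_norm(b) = 2.10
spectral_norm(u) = 2.83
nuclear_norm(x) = 5.11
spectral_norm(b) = 1.60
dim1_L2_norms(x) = [1.21, 0.91, 3.77, 0.68]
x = u @ b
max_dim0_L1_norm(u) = 5.03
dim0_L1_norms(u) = [3.73, 1.58, 5.03]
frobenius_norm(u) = 3.94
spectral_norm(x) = 3.95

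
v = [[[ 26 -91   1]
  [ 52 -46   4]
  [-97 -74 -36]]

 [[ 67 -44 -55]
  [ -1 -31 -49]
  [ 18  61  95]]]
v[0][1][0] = 52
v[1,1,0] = -1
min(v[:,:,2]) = -55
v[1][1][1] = -31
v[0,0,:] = [26, -91, 1]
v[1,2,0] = 18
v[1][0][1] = -44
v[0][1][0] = 52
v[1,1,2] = -49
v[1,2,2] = 95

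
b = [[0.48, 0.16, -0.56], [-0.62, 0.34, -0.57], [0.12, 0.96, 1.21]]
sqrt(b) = [[0.77, 0.18, -0.25],  [-0.37, 0.76, -0.34],  [0.15, 0.48, 1.19]]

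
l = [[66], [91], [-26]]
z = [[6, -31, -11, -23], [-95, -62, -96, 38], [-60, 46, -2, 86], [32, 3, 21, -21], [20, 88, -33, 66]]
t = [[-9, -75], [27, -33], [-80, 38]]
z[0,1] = -31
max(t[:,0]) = 27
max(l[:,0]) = 91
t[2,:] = [-80, 38]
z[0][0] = 6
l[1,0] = 91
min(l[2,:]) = -26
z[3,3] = -21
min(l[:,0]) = -26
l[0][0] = 66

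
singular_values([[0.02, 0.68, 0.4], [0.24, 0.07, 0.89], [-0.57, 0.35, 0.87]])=[1.44, 0.59, 0.52]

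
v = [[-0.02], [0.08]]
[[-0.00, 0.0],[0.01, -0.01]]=v @ [[0.08, -0.12]]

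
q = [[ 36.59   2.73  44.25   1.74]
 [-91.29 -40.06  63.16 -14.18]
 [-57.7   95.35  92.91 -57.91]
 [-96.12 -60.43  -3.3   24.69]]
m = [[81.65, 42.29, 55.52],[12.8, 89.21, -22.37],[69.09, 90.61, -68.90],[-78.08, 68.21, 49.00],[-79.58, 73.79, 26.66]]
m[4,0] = -79.58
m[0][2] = 55.52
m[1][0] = 12.8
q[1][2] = 63.16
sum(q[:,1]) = -2.410000000000011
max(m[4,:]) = 73.79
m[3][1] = 68.21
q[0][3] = 1.74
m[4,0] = -79.58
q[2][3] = -57.91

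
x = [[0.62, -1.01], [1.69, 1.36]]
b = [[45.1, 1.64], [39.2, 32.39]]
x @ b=[[-11.63, -31.70],[129.53, 46.82]]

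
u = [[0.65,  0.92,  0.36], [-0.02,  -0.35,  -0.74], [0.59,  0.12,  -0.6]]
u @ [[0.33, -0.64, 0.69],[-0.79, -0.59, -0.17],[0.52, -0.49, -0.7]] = [[-0.33, -1.14, 0.04], [-0.11, 0.58, 0.56], [-0.21, -0.15, 0.81]]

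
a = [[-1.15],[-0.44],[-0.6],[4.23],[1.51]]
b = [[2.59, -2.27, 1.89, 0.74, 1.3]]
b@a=[[1.98]]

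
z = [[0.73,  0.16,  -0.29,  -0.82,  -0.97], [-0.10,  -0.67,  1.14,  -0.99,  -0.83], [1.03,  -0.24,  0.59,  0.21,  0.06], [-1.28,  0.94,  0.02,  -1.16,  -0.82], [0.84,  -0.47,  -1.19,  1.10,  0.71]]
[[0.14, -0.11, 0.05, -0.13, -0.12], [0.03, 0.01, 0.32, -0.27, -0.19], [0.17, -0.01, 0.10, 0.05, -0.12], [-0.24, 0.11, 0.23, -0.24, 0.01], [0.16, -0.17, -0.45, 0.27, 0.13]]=z @ [[0.15,  -0.06,  -0.01,  0.04,  -0.07], [-0.06,  0.10,  0.11,  0.05,  0.01], [-0.01,  0.11,  0.25,  -0.03,  -0.09], [0.04,  0.05,  -0.03,  0.18,  0.03], [-0.07,  0.01,  -0.09,  0.03,  0.07]]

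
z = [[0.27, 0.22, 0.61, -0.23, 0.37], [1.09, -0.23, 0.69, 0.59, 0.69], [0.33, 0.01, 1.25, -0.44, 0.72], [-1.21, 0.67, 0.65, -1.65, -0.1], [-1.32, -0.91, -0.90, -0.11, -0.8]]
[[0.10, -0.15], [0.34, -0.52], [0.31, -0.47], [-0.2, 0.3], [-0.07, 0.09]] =z @ [[0.09, -0.14], [-0.27, 0.42], [0.37, -0.57], [0.1, -0.15], [-0.19, 0.30]]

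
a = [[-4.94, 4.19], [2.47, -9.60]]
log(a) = [[(1.45+3.14j), (-0.65+0j)], [(-0.38+0j), 2.17+3.14j]]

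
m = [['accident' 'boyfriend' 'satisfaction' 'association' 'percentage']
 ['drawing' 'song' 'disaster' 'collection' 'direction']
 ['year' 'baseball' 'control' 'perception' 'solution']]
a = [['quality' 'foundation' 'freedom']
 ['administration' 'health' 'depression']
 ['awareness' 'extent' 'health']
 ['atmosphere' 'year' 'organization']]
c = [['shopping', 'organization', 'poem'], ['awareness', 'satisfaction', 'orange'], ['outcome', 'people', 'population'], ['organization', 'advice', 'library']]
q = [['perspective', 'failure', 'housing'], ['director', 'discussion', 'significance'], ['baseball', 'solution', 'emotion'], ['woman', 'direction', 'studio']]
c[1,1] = 'satisfaction'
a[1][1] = 'health'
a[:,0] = ['quality', 'administration', 'awareness', 'atmosphere']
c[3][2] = 'library'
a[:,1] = ['foundation', 'health', 'extent', 'year']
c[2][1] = 'people'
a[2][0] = 'awareness'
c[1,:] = ['awareness', 'satisfaction', 'orange']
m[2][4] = 'solution'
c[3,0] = 'organization'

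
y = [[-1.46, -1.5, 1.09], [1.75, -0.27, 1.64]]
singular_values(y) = [2.47, 2.31]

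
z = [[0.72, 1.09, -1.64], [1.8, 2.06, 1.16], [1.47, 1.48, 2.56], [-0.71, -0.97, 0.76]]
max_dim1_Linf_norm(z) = 2.56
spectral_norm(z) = 4.34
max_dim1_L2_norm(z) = 3.3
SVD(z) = [[-0.02, 0.77, 0.30], [-0.67, 0.24, 0.41], [-0.73, -0.32, -0.24], [0.12, -0.49, 0.83]] @ diag([4.34015395670877, 2.7047845265488637, 0.002072922347949841]) @ [[-0.55, -0.6, -0.58], [0.32, 0.49, -0.81], [0.77, -0.63, -0.08]]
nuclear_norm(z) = 7.05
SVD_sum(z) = [[0.05,0.06,0.06], [1.59,1.74,1.69], [1.75,1.91,1.85], [-0.29,-0.32,-0.31]] + [[0.67, 1.03, -1.7], [0.21, 0.32, -0.53], [-0.28, -0.43, 0.71], [-0.42, -0.65, 1.07]] + [[0.0, -0.0, -0.00],[0.0, -0.00, -0.0],[-0.00, 0.0, 0.00],[0.0, -0.0, -0.0]]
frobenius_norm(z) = 5.11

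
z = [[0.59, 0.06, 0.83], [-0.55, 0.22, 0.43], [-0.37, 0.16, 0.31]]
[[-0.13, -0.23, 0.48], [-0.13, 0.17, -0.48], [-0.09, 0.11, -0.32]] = z@[[0.06, -0.28, 0.88], [-0.06, 0.26, 0.11], [-0.20, -0.1, -0.05]]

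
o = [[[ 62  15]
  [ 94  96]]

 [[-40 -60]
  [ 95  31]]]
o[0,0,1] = 15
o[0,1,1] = 96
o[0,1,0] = 94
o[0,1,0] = 94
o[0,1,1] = 96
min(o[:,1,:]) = 31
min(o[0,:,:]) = 15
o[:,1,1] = [96, 31]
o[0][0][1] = 15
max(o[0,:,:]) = 96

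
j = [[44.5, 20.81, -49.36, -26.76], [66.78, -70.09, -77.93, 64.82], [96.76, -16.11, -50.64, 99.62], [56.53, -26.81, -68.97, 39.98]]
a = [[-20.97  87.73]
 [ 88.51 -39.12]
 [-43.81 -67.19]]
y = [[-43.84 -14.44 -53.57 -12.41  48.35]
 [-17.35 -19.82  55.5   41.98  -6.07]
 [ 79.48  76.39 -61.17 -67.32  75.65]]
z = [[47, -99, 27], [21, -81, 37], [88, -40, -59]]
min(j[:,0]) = 44.5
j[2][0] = 96.76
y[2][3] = -67.32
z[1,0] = 21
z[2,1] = -40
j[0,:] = [44.5, 20.81, -49.36, -26.76]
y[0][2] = -53.57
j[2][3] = 99.62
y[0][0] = -43.84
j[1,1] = -70.09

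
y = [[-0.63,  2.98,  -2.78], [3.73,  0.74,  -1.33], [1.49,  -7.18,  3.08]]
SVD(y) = [[-0.45, -0.05, 0.89], [-0.08, -0.99, -0.10], [0.89, -0.12, 0.44]] @ diag([8.895473779820383, 3.9964551215874566, 1.1802087500376803]) @ [[0.15, -0.88, 0.46], [-0.96, -0.02, 0.28], [-0.24, -0.48, -0.84]]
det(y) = 41.96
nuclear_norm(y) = 14.07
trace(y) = 3.19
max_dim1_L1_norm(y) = 11.75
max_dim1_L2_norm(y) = 7.95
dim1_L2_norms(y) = [4.12, 4.03, 7.95]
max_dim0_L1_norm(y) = 10.9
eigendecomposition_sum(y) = [[(-0.84+0.67j), 0.11-0.62j, -0.47+0.04j],[1.35+1.01j, (-0.99+0.08j), 0.24+0.70j],[(1.56+1.9j), (-1.43-0.23j), 0.10+1.07j]] + [[(-0.84-0.67j), 0.11+0.62j, (-0.47-0.04j)], [1.35-1.01j, -0.99-0.08j, 0.24-0.70j], [1.56-1.90j, (-1.43+0.23j), 0.10-1.07j]] + [[(1.04+0j), (2.77-0j), (-1.84+0j)], [1.02+0.00j, (2.72-0j), (-1.81+0j)], [(-1.63-0j), -4.33+0.00j, (2.88-0j)]]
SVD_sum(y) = [[-0.59, 3.49, -1.83], [-0.1, 0.62, -0.33], [1.17, -6.94, 3.65]] + [[0.21, 0.00, -0.06], [3.81, 0.06, -1.1], [0.44, 0.01, -0.13]] + [[-0.25, -0.51, -0.89], [0.03, 0.06, 0.1], [-0.12, -0.25, -0.44]]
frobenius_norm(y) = 9.82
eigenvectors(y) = [[-0.00+0.34j, -0.00-0.34j, (-0.48+0j)],[0.52-0.13j, 0.52+0.13j, (-0.47+0j)],[(0.78+0j), 0.78-0.00j, 0.74+0.00j]]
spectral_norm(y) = 8.90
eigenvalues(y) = [(-1.73+1.82j), (-1.73-1.82j), (6.65+0j)]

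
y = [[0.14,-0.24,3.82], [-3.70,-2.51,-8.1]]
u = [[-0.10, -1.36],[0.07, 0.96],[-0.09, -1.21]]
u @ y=[[5.02, 3.44, 10.63], [-3.54, -2.43, -7.51], [4.46, 3.06, 9.46]]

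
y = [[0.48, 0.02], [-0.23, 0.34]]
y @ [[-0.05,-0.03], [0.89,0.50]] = [[-0.01,  -0.00], [0.31,  0.18]]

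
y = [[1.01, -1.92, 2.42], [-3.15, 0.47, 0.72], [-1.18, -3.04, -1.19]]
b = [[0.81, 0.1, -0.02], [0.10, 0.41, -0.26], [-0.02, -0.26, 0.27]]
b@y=[[0.53, -1.45, 2.06], [-0.88, 0.79, 0.85], [0.48, -0.9, -0.56]]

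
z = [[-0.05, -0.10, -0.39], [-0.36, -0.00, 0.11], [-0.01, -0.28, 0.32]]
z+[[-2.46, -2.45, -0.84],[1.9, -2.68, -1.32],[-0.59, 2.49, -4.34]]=[[-2.51, -2.55, -1.23],  [1.54, -2.68, -1.21],  [-0.60, 2.21, -4.02]]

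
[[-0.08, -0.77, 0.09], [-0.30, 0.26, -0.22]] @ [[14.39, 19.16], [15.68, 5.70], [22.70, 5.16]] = [[-11.18, -5.46], [-5.23, -5.4]]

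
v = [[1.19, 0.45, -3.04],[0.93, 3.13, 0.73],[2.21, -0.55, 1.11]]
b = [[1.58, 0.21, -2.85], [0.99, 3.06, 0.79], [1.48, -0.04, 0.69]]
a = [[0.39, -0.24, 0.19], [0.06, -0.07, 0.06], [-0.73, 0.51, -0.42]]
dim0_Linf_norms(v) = [2.21, 3.13, 3.04]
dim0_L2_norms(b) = [2.38, 3.07, 3.04]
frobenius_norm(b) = 4.93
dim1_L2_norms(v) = [3.3, 3.35, 2.53]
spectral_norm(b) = 3.37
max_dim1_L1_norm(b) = 4.84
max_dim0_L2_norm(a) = 0.83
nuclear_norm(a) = 1.15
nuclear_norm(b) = 8.14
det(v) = 27.46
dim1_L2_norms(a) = [0.5, 0.11, 0.98]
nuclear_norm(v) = 9.15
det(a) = 0.00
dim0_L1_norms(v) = [4.33, 4.13, 4.88]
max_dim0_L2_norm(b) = 3.07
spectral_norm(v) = 3.39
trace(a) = -0.10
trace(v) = 5.43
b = a + v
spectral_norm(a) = 1.11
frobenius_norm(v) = 5.34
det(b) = 16.51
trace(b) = 5.33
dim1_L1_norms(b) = [4.64, 4.84, 2.21]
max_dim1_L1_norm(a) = 1.66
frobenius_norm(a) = 1.11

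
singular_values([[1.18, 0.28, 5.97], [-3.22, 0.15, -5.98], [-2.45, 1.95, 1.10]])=[9.02, 3.55, 0.51]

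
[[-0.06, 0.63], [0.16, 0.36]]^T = [[-0.06, 0.16], [0.63, 0.36]]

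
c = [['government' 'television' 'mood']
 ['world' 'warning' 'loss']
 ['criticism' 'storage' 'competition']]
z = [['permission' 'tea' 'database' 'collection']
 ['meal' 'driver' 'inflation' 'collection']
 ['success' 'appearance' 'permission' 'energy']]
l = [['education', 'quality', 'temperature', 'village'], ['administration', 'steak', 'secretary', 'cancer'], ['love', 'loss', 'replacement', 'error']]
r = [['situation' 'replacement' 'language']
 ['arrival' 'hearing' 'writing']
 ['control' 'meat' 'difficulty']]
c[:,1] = ['television', 'warning', 'storage']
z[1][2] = 'inflation'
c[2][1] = 'storage'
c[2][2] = 'competition'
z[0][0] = 'permission'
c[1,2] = 'loss'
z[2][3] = 'energy'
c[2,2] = 'competition'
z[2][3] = 'energy'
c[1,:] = ['world', 'warning', 'loss']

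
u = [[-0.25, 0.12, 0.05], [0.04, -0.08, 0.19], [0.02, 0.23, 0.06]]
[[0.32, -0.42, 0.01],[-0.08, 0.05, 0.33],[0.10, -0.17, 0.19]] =u @ [[-1.01, 1.26, 0.45], [0.53, -0.75, 0.31], [-0.01, -0.31, 1.78]]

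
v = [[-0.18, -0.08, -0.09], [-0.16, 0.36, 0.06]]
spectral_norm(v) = 0.40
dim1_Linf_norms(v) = [0.18, 0.36]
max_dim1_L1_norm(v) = 0.58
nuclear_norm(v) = 0.61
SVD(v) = [[-0.05, 1.0], [1.0, 0.05]] @ diag([0.39882325128765395, 0.21596299273797998]) @ [[-0.38, 0.91, 0.16], [-0.87, -0.29, -0.4]]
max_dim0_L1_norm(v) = 0.44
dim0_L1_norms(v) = [0.34, 0.44, 0.15]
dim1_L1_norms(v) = [0.35, 0.58]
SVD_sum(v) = [[0.01, -0.02, -0.0], [-0.15, 0.36, 0.06]] + [[-0.19, -0.06, -0.09],[-0.01, -0.0, -0.00]]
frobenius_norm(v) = 0.45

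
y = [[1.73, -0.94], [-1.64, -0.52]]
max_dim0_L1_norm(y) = 3.37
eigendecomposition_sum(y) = [[1.91, -0.64], [-1.12, 0.37]] + [[-0.18, -0.3], [-0.52, -0.89]]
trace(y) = 1.21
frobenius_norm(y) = 2.61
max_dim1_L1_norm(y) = 2.67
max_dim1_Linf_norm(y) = 1.73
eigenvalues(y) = [2.28, -1.07]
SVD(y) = [[-0.77, 0.64], [0.64, 0.77]] @ diag([2.410589581129321, 1.0126983121101596]) @ [[-0.99, 0.16], [-0.16, -0.99]]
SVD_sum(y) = [[1.84, -0.3], [-1.51, 0.25]] + [[-0.11, -0.64], [-0.13, -0.77]]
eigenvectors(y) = [[0.86, 0.32], [-0.51, 0.95]]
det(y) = -2.44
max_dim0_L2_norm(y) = 2.38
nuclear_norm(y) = 3.42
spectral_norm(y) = 2.41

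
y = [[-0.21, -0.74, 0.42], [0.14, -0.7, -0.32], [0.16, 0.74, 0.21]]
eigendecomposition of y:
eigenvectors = [[(-0.75+0j),  (-0.79+0j),  -0.79-0.00j], [0.11+0.00j,  -0.07+0.44j,  -0.07-0.44j], [-0.66+0.00j,  0.39-0.18j,  0.39+0.18j]]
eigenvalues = [(0.27+0j), (-0.48+0.5j), (-0.48-0.5j)]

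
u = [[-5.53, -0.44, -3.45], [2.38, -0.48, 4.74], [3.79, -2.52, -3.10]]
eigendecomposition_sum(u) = [[(-2.23+0.14j), 0.20-1.21j, -1.53-1.81j], [(2.21-1.6j), 0.58+1.38j, (2.75+0.88j)], [1.25+3.03j, (-1.77+0.29j), -1.79+2.97j]] + [[(-2.23-0.14j), 0.20+1.21j, (-1.53+1.81j)], [(2.21+1.6j), 0.58-1.38j, (2.75-0.88j)], [(1.25-3.03j), -1.77-0.29j, (-1.79-2.97j)]] + [[-1.06-0.00j, (-0.85-0j), (-0.4-0j)],[(-2.05-0j), -1.63-0.00j, -0.77-0.00j],[1.28+0.00j, 1.02+0.00j, 0.48+0.00j]]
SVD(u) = [[-0.79, -0.09, 0.6], [0.6, -0.33, 0.73], [0.13, 0.94, 0.31]] @ diag([8.139769443251442, 5.725926163174066, 1.5237529276719568]) @ [[0.77, -0.03, 0.63], [0.58, -0.38, -0.72], [-0.26, -0.92, 0.27]]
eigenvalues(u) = [(-3.45+4.49j), (-3.45-4.49j), (-2.21+0j)]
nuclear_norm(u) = 15.39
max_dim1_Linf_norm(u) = 5.53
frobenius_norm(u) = 10.07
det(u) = -71.02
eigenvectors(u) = [[-0.15+0.44j,-0.15-0.44j,0.40+0.00j],[(-0.13-0.55j),(-0.13+0.55j),0.78+0.00j],[(0.68+0j),0.68-0.00j,(-0.49+0j)]]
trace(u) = -9.11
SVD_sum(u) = [[-4.98,0.21,-4.09], [3.75,-0.16,3.09], [0.8,-0.03,0.66]] + [[-0.31, 0.20, 0.39],[-1.08, 0.71, 1.35],[3.11, -2.04, -3.89]] + [[-0.24,-0.85,0.25], [-0.29,-1.03,0.31], [-0.13,-0.44,0.13]]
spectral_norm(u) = 8.14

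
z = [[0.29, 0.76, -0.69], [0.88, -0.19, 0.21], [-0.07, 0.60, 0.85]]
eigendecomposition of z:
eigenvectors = [[0.60+0.00j, -0.65+0.00j, (-0.65-0j)], [(-0.75+0j), -0.39+0.23j, (-0.39-0.23j)], [0.27+0.00j, 0.20+0.58j, (0.2-0.58j)]]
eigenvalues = [(-0.97+0j), (0.96+0.36j), (0.96-0.36j)]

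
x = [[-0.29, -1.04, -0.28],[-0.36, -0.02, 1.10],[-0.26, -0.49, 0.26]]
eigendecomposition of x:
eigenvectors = [[-0.92+0.00j, (-0.88+0j), (-0.88-0j)],[0.24+0.00j, (0.35+0.11j), (0.35-0.11j)],[-0.32+0.00j, -0.29+0.05j, (-0.29-0.05j)]]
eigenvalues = [(-0.11+0j), (0.03+0.15j), (0.03-0.15j)]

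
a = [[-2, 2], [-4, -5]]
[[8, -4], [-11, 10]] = a @ [[-1, 0], [3, -2]]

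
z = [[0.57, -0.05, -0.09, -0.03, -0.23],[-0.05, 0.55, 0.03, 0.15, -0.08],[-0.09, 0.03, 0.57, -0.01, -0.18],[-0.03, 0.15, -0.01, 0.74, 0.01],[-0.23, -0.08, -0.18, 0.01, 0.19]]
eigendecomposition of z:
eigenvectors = [[0.4, 0.23, 0.04, -0.85, 0.24], [0.15, -0.49, -0.83, -0.15, -0.18], [0.32, -0.10, 0.32, -0.10, -0.88], [-0.02, -0.84, 0.46, -0.14, 0.27], [0.84, -0.01, 0.01, 0.47, 0.26]]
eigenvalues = [-0.0, 0.83, 0.46, 0.67, 0.66]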